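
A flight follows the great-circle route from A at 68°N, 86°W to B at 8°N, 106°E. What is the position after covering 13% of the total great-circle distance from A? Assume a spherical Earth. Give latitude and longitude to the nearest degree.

≈ 81°N, 104°W

Write both endpoints as unit vectors p₁, p₂ with components (cos φ cos λ, cos φ sin λ, sin φ).
The central angle between the endpoints is δ = arccos(p₁·p₂) ≈ 1.807 rad (103.5°).
Interpolate at f = 0.13 with slerp weights a = sin((1−f)δ)/sin δ ≈ 1.029, b = sin(fδ)/sin δ ≈ 0.239.
p = a·p₁ + b·p₂ ≈ (-0.038, -0.156, 0.987); φ = arcsin(p_z) ≈ 80.73°, λ = atan2(p_y, p_x) ≈ -103.81°.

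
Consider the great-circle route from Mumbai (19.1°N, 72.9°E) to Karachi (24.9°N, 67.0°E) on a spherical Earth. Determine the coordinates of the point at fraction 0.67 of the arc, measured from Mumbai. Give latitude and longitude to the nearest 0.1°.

≈ 23.0°N, 69.0°E

Write both endpoints as unit vectors p₁, p₂ with components (cos φ cos λ, cos φ sin λ, sin φ).
The central angle between the endpoints is δ = arccos(p₁·p₂) ≈ 0.139 rad (8.0°).
Interpolate at f = 0.67 with slerp weights a = sin((1−f)δ)/sin δ ≈ 0.331, b = sin(fδ)/sin δ ≈ 0.671.
p = a·p₁ + b·p₂ ≈ (0.330, 0.859, 0.391); φ = arcsin(p_z) ≈ 23.01°, λ = atan2(p_y, p_x) ≈ 69.00°.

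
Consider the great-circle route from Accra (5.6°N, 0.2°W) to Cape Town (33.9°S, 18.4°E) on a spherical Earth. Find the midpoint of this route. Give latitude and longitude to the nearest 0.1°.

≈ (14.3°S, 8.3°E)

Write both endpoints as unit vectors p₁, p₂ with components (cos φ cos λ, cos φ sin λ, sin φ).
The central angle between the endpoints is δ = arccos(p₁·p₂) ≈ 0.755 rad (43.2°).
Interpolate at f = 1/2 with slerp weights a = sin((1−f)δ)/sin δ ≈ 0.538, b = sin(fδ)/sin δ ≈ 0.538.
p = a·p₁ + b·p₂ ≈ (0.959, 0.139, -0.247); φ = arcsin(p_z) ≈ -14.33°, λ = atan2(p_y, p_x) ≈ 8.25°.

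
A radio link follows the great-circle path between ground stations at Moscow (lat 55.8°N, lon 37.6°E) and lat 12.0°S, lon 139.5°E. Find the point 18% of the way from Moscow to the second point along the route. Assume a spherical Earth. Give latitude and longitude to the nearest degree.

From cos δ = sin φ₁ sin φ₂ + cos φ₁ cos φ₂ cos Δλ, the central angle is δ ≈ 1.860 rad (106.6°).
Interpolate at f = 0.18 with slerp weights a = sin((1−f)δ)/sin δ ≈ 1.042, b = sin(fδ)/sin δ ≈ 0.343.
p = a·p₁ + b·p₂ ≈ (0.209, 0.575, 0.791); φ = arcsin(p_z) ≈ 52.26°, λ = atan2(p_y, p_x) ≈ 70.02°.

≈ lat 52°N, lon 70°E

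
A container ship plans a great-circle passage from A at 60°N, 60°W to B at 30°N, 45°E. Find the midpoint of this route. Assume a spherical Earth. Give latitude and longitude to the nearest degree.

≈ 57°N, 12°E

Convert each endpoint to a unit vector on the sphere (x = cos φ cos λ, y = cos φ sin λ, z = sin φ).
The central angle between the endpoints is δ = arccos(p₁·p₂) ≈ 1.244 rad (71.3°).
Interpolate at f = 1/2 with slerp weights a = sin((1−f)δ)/sin δ ≈ 0.615, b = sin(fδ)/sin δ ≈ 0.615.
p = a·p₁ + b·p₂ ≈ (0.531, 0.110, 0.840); φ = arcsin(p_z) ≈ 57.19°, λ = atan2(p_y, p_x) ≈ 11.75°.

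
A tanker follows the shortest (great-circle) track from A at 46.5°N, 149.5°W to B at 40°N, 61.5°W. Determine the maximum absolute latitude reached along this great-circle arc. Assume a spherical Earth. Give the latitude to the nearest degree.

≈ 53°N

The great circle lies in the plane with unit normal n̂ = (p₁ × p₂)/|p₁ × p₂|.
Here n̂_z ≈ +0.602; the vertex latitude is φ_max = arccos|n̂_z| ≈ 53.0°.
Check via Clairaut: cos φ_max = |cos φ₁| · sin C = cos(46.5°)·sin(61.1°) ≈ 0.602, again giving ≈ 53.0°.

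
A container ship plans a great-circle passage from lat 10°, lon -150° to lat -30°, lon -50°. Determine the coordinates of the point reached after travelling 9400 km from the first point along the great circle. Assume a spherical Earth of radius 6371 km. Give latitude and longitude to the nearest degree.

The haversine formula gives a central angle δ ≈ 1.808 rad (103.6°) between the endpoints. The total great-circle distance is δ·R ≈ 1.808 × 6371 ≈ 11518 km, so the target fraction is f = 9400/11518 ≈ 0.816.
Interpolate at f ≈ 0.816 with slerp weights a = sin((1−f)δ)/sin δ ≈ 0.336, b = sin(fδ)/sin δ ≈ 1.024.
p = a·p₁ + b·p₂ ≈ (0.284, -0.845, -0.454); φ = arcsin(p_z) ≈ -26.98°, λ = atan2(p_y, p_x) ≈ -71.44°.

≈ lat -27°, lon -71°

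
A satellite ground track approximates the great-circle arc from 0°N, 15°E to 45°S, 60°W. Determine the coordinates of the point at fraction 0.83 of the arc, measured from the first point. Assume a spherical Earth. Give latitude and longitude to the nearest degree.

≈ 41°S, 42°W

Write both endpoints as unit vectors p₁, p₂ with components (cos φ cos λ, cos φ sin λ, sin φ).
The central angle between the endpoints is δ = arccos(p₁·p₂) ≈ 1.387 rad (79.5°).
Interpolate at f = 0.83 with slerp weights a = sin((1−f)δ)/sin δ ≈ 0.238, b = sin(fδ)/sin δ ≈ 0.929.
p = a·p₁ + b·p₂ ≈ (0.558, -0.507, -0.657); φ = arcsin(p_z) ≈ -41.06°, λ = atan2(p_y, p_x) ≈ -42.28°.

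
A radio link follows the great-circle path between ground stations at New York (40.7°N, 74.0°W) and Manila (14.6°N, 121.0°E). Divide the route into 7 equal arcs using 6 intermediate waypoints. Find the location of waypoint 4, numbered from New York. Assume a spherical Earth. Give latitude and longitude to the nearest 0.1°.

≈ 64.3°N, 146.4°E

Convert each endpoint to a unit vector on the sphere (x = cos φ cos λ, y = cos φ sin λ, z = sin φ).
The central angle between the endpoints is δ = arccos(p₁·p₂) ≈ 2.146 rad (123.0°).
Interpolate at f = 4/7 with slerp weights a = sin((1−f)δ)/sin δ ≈ 0.948, b = sin(fδ)/sin δ ≈ 1.122.
p = a·p₁ + b·p₂ ≈ (-0.361, 0.240, 0.901); φ = arcsin(p_z) ≈ 64.32°, λ = atan2(p_y, p_x) ≈ 146.43°.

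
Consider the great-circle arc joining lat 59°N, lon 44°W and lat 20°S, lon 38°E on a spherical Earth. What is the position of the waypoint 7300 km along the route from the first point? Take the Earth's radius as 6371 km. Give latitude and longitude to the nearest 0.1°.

Convert each endpoint to a unit vector on the sphere (x = cos φ cos λ, y = cos φ sin λ, z = sin φ).
The central angle between the endpoints is δ = arccos(p₁·p₂) ≈ 1.799 rad (103.1°). The total great-circle distance is δ·R ≈ 1.799 × 6371 ≈ 11459 km, so the target fraction is f = 7300/11459 ≈ 0.637.
Interpolate at f ≈ 0.637 with slerp weights a = sin((1−f)δ)/sin δ ≈ 0.623, b = sin(fδ)/sin δ ≈ 0.935.
p = a·p₁ + b·p₂ ≈ (0.923, 0.318, 0.215); φ = arcsin(p_z) ≈ 12.39°, λ = atan2(p_y, p_x) ≈ 19.00°.

≈ lat 12.4°N, lon 19.0°E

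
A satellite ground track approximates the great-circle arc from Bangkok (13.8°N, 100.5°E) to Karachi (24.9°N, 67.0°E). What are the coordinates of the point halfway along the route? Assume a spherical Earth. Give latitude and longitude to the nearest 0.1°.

≈ (20.1°N, 84.3°E)

Write both endpoints as unit vectors p₁, p₂ with components (cos φ cos λ, cos φ sin λ, sin φ).
The central angle between the endpoints is δ = arccos(p₁·p₂) ≈ 0.583 rad (33.4°).
Interpolate at f = 1/2 with slerp weights a = sin((1−f)δ)/sin δ ≈ 0.522, b = sin(fδ)/sin δ ≈ 0.522.
p = a·p₁ + b·p₂ ≈ (0.093, 0.934, 0.344); φ = arcsin(p_z) ≈ 20.14°, λ = atan2(p_y, p_x) ≈ 84.34°.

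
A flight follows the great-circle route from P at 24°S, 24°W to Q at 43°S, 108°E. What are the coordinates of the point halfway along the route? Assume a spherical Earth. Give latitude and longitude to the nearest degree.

≈ 58°S, 28°E

Write both endpoints as unit vectors p₁, p₂ with components (cos φ cos λ, cos φ sin λ, sin φ).
The central angle between the endpoints is δ = arccos(p₁·p₂) ≈ 1.741 rad (99.8°).
Interpolate at f = 1/2 with slerp weights a = sin((1−f)δ)/sin δ ≈ 0.776, b = sin(fδ)/sin δ ≈ 0.776.
p = a·p₁ + b·p₂ ≈ (0.472, 0.251, -0.845); φ = arcsin(p_z) ≈ -57.66°, λ = atan2(p_y, p_x) ≈ 28.03°.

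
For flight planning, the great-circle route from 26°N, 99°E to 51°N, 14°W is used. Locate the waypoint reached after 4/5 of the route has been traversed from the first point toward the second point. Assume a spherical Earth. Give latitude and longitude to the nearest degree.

Write both endpoints as unit vectors p₁, p₂ with components (cos φ cos λ, cos φ sin λ, sin φ).
The central angle between the endpoints is δ = arccos(p₁·p₂) ≈ 1.451 rad (83.1°).
Interpolate at f = 4/5 with slerp weights a = sin((1−f)δ)/sin δ ≈ 0.288, b = sin(fδ)/sin δ ≈ 0.924.
p = a·p₁ + b·p₂ ≈ (0.524, 0.115, 0.844); φ = arcsin(p_z) ≈ 57.59°, λ = atan2(p_y, p_x) ≈ 12.41°.

≈ 58°N, 12°E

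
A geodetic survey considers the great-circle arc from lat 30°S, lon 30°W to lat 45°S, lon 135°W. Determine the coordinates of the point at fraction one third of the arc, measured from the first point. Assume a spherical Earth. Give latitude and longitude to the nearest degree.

Convert each endpoint to a unit vector on the sphere (x = cos φ cos λ, y = cos φ sin λ, z = sin φ).
The central angle between the endpoints is δ = arccos(p₁·p₂) ≈ 1.374 rad (78.8°).
Interpolate at f = 1/3 with slerp weights a = sin((1−f)δ)/sin δ ≈ 0.809, b = sin(fδ)/sin δ ≈ 0.451.
p = a·p₁ + b·p₂ ≈ (0.381, -0.576, -0.723); φ = arcsin(p_z) ≈ -46.33°, λ = atan2(p_y, p_x) ≈ -56.49°.

≈ lat 46°S, lon 56°W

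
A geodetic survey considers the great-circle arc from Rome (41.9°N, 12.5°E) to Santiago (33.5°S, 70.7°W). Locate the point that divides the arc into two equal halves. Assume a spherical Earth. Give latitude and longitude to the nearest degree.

Write both endpoints as unit vectors p₁, p₂ with components (cos φ cos λ, cos φ sin λ, sin φ).
The central angle between the endpoints is δ = arccos(p₁·p₂) ≈ 1.870 rad (107.2°).
Interpolate at f = 1/2 with slerp weights a = sin((1−f)δ)/sin δ ≈ 0.842, b = sin(fδ)/sin δ ≈ 0.842.
p = a·p₁ + b·p₂ ≈ (0.844, -0.527, 0.098); φ = arcsin(p_z) ≈ 5.60°, λ = atan2(p_y, p_x) ≈ -31.98°.

≈ 6°N, 32°W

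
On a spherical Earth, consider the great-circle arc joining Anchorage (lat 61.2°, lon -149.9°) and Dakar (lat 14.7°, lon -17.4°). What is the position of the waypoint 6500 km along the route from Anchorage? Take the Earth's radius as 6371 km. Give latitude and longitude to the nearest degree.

Write both endpoints as unit vectors p₁, p₂ with components (cos φ cos λ, cos φ sin λ, sin φ).
The central angle between the endpoints is δ = arccos(p₁·p₂) ≈ 1.663 rad (95.3°). The total great-circle distance is δ·R ≈ 1.663 × 6371 ≈ 10597 km, so the target fraction is f = 6500/10597 ≈ 0.613.
Interpolate at f ≈ 0.613 with slerp weights a = sin((1−f)δ)/sin δ ≈ 0.602, b = sin(fδ)/sin δ ≈ 0.856.
p = a·p₁ + b·p₂ ≈ (0.539, -0.393, 0.745); φ = arcsin(p_z) ≈ 48.16°, λ = atan2(p_y, p_x) ≈ -36.10°.

≈ lat 48°, lon -36°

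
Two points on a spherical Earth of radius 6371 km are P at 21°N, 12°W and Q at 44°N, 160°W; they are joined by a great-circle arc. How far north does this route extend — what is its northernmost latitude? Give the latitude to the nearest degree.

The great circle lies in the plane with unit normal n̂ = (p₁ × p₂)/|p₁ × p₂|.
Here n̂_z ≈ -0.376; the vertex latitude is φ_max = arccos|n̂_z| ≈ 67.9°.

≈ 68°N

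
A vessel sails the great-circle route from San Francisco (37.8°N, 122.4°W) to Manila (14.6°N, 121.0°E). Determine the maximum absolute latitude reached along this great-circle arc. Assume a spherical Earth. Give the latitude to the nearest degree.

The great circle lies in the plane with unit normal n̂ = (p₁ × p₂)/|p₁ × p₂|.
Here n̂_z ≈ -0.696; the vertex latitude is φ_max = arccos|n̂_z| ≈ 45.9°.

≈ 46°N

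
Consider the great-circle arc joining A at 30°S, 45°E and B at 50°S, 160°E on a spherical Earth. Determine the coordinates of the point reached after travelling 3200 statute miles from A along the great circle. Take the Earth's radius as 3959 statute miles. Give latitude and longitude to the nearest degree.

Convert each endpoint to a unit vector on the sphere (x = cos φ cos λ, y = cos φ sin λ, z = sin φ).
The central angle between the endpoints is δ = arccos(p₁·p₂) ≈ 1.422 rad (81.5°). The total great-circle distance is δ·R ≈ 1.422 × 3959 ≈ 5632 mi, so the target fraction is f = 3200/5632 ≈ 0.568.
Interpolate at f ≈ 0.568 with slerp weights a = sin((1−f)δ)/sin δ ≈ 0.583, b = sin(fδ)/sin δ ≈ 0.731.
p = a·p₁ + b·p₂ ≈ (-0.085, 0.518, -0.851); φ = arcsin(p_z) ≈ -58.37°, λ = atan2(p_y, p_x) ≈ 99.30°.

≈ 58°S, 99°E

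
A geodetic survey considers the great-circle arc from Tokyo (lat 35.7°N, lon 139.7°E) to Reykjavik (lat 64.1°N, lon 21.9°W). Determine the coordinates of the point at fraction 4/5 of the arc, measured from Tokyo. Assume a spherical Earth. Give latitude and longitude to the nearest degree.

Write both endpoints as unit vectors p₁, p₂ with components (cos φ cos λ, cos φ sin λ, sin φ).
The central angle between the endpoints is δ = arccos(p₁·p₂) ≈ 1.381 rad (79.1°).
Interpolate at f = 4/5 with slerp weights a = sin((1−f)δ)/sin δ ≈ 0.278, b = sin(fδ)/sin δ ≈ 0.910.
p = a·p₁ + b·p₂ ≈ (0.197, -0.002, 0.980); φ = arcsin(p_z) ≈ 78.66°, λ = atan2(p_y, p_x) ≈ -0.68°.

≈ lat 79°N, lon 1°W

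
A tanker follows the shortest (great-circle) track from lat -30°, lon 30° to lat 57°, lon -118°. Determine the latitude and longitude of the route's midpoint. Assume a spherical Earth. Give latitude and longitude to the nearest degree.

≈ lat 34°, lon -6°

Write both endpoints as unit vectors p₁, p₂ with components (cos φ cos λ, cos φ sin λ, sin φ).
The central angle between the endpoints is δ = arccos(p₁·p₂) ≈ 2.531 rad (145.0°).
Interpolate at f = 1/2 with slerp weights a = sin((1−f)δ)/sin δ ≈ 1.664, b = sin(fδ)/sin δ ≈ 1.664.
p = a·p₁ + b·p₂ ≈ (0.822, -0.080, 0.563); φ = arcsin(p_z) ≈ 34.29°, λ = atan2(p_y, p_x) ≈ -5.53°.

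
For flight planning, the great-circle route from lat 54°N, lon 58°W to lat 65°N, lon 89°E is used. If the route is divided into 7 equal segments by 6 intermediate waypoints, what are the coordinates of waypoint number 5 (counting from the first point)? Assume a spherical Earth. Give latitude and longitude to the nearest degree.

Convert each endpoint to a unit vector on the sphere (x = cos φ cos λ, y = cos φ sin λ, z = sin φ).
The central angle between the endpoints is δ = arccos(p₁·p₂) ≈ 1.018 rad (58.3°).
Interpolate at f = 5/7 with slerp weights a = sin((1−f)δ)/sin δ ≈ 0.337, b = sin(fδ)/sin δ ≈ 0.781.
p = a·p₁ + b·p₂ ≈ (0.111, 0.162, 0.981); φ = arcsin(p_z) ≈ 78.68°, λ = atan2(p_y, p_x) ≈ 55.66°.

≈ lat 79°N, lon 56°E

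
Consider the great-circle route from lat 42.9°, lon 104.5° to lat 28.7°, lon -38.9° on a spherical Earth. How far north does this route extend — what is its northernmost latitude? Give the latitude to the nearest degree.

≈ 67°

The great circle lies in the plane with unit normal n̂ = (p₁ × p₂)/|p₁ × p₂|.
Here n̂_z ≈ -0.390; the vertex latitude is φ_max = arccos|n̂_z| ≈ 67.0°.
Check via Clairaut: cos φ_max = |cos φ₁| · sin C = cos(42.9°)·sin(32.2°) ≈ 0.390, again giving ≈ 67.0°.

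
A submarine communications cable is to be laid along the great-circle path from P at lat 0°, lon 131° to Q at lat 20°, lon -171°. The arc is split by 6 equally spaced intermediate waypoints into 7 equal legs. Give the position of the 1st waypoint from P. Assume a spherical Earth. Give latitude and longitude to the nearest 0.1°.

≈ lat 3.4°, lon 138.9°

Convert each endpoint to a unit vector on the sphere (x = cos φ cos λ, y = cos φ sin λ, z = sin φ).
The central angle between the endpoints is δ = arccos(p₁·p₂) ≈ 1.050 rad (60.1°).
Interpolate at f = 1/7 with slerp weights a = sin((1−f)δ)/sin δ ≈ 0.903, b = sin(fδ)/sin δ ≈ 0.172.
p = a·p₁ + b·p₂ ≈ (-0.752, 0.656, 0.059); φ = arcsin(p_z) ≈ 3.38°, λ = atan2(p_y, p_x) ≈ 138.90°.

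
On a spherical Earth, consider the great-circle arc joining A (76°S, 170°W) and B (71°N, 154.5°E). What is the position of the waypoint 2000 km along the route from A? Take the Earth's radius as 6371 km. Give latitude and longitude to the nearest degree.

≈ (59°S, 178°E)

Write both endpoints as unit vectors p₁, p₂ with components (cos φ cos λ, cos φ sin λ, sin φ).
The central angle between the endpoints is δ = arccos(p₁·p₂) ≈ 2.593 rad (148.6°). The total great-circle distance is δ·R ≈ 2.593 × 6371 ≈ 16521 km, so the target fraction is f = 2000/16521 ≈ 0.121.
Interpolate at f ≈ 0.121 with slerp weights a = sin((1−f)δ)/sin δ ≈ 1.456, b = sin(fδ)/sin δ ≈ 0.592.
p = a·p₁ + b·p₂ ≈ (-0.521, 0.022, -0.853); φ = arcsin(p_z) ≈ -58.57°, λ = atan2(p_y, p_x) ≈ 177.60°.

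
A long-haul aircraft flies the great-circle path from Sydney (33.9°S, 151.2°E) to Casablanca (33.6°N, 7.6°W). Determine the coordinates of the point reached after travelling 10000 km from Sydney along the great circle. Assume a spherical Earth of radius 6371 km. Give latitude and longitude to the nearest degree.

From cos δ = sin φ₁ sin φ₂ + cos φ₁ cos φ₂ cos Δλ, the central angle is δ ≈ 2.834 rad (162.4°). The total great-circle distance is δ·R ≈ 2.834 × 6371 ≈ 18058 km, so the target fraction is f = 10000/18058 ≈ 0.554.
Interpolate at f ≈ 0.554 with slerp weights a = sin((1−f)δ)/sin δ ≈ 3.154, b = sin(fδ)/sin δ ≈ 3.308.
p = a·p₁ + b·p₂ ≈ (0.437, 0.897, 0.071); φ = arcsin(p_z) ≈ 4.09°, λ = atan2(p_y, p_x) ≈ 64.03°.

≈ 4°N, 64°E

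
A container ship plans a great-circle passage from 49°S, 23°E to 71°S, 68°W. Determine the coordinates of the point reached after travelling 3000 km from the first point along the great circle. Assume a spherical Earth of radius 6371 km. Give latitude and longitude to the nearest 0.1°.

≈ 69.5°S, 13.7°W

Write both endpoints as unit vectors p₁, p₂ with components (cos φ cos λ, cos φ sin λ, sin φ).
The central angle between the endpoints is δ = arccos(p₁·p₂) ≈ 0.781 rad (44.8°). The total great-circle distance is δ·R ≈ 0.781 × 6371 ≈ 4979 km, so the target fraction is f = 3000/4979 ≈ 0.603.
Interpolate at f ≈ 0.603 with slerp weights a = sin((1−f)δ)/sin δ ≈ 0.434, b = sin(fδ)/sin δ ≈ 0.644.
p = a·p₁ + b·p₂ ≈ (0.341, -0.083, -0.937); φ = arcsin(p_z) ≈ -69.47°, λ = atan2(p_y, p_x) ≈ -13.73°.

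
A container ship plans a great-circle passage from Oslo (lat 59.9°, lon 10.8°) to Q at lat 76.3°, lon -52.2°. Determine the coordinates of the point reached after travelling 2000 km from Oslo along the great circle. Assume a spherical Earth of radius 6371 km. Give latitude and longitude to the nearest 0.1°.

The haversine formula gives a central angle δ ≈ 0.464 rad (26.6°) between the endpoints. The total great-circle distance is δ·R ≈ 0.464 × 6371 ≈ 2953 km, so the target fraction is f = 2000/2953 ≈ 0.677.
Interpolate at f ≈ 0.677 with slerp weights a = sin((1−f)δ)/sin δ ≈ 0.333, b = sin(fδ)/sin δ ≈ 0.691.
p = a·p₁ + b·p₂ ≈ (0.265, -0.098, 0.959); φ = arcsin(p_z) ≈ 73.62°, λ = atan2(p_y, p_x) ≈ -20.31°.

≈ lat 73.6°, lon -20.3°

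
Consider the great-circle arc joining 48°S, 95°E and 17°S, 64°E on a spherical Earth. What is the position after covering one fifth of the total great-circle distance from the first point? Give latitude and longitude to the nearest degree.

≈ 43°S, 87°E

Convert each endpoint to a unit vector on the sphere (x = cos φ cos λ, y = cos φ sin λ, z = sin φ).
The central angle between the endpoints is δ = arccos(p₁·p₂) ≈ 0.699 rad (40.0°).
Interpolate at f = 1/5 with slerp weights a = sin((1−f)δ)/sin δ ≈ 0.824, b = sin(fδ)/sin δ ≈ 0.217.
p = a·p₁ + b·p₂ ≈ (0.043, 0.736, -0.676); φ = arcsin(p_z) ≈ -42.53°, λ = atan2(p_y, p_x) ≈ 86.68°.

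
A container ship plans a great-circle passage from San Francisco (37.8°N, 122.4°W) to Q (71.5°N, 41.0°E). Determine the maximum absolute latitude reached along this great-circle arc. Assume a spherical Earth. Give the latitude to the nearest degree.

≈ 86°N

The great circle lies in the plane with unit normal n̂ = (p₁ × p₂)/|p₁ × p₂|.
Here n̂_z ≈ +0.076; the vertex latitude is φ_max = arccos|n̂_z| ≈ 85.6°.
Check via Clairaut: cos φ_max = |cos φ₁| · sin C = cos(37.8°)·sin(5.5°) ≈ 0.076, again giving ≈ 85.6°.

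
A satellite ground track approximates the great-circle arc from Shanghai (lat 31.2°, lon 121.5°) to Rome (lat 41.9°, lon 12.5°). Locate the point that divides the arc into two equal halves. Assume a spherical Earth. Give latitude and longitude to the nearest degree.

From cos δ = sin φ₁ sin φ₂ + cos φ₁ cos φ₂ cos Δλ, the central angle is δ ≈ 1.432 rad (82.0°).
Interpolate at f = 1/2 with slerp weights a = sin((1−f)δ)/sin δ ≈ 0.663, b = sin(fδ)/sin δ ≈ 0.663.
p = a·p₁ + b·p₂ ≈ (0.185, 0.590, 0.786); φ = arcsin(p_z) ≈ 51.80°, λ = atan2(p_y, p_x) ≈ 72.56°.

≈ lat 52°, lon 73°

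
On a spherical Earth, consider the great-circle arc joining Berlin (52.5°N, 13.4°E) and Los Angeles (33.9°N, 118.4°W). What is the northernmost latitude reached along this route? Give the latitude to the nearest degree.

The great circle lies in the plane with unit normal n̂ = (p₁ × p₂)/|p₁ × p₂|.
Here n̂_z ≈ -0.379; the vertex latitude is φ_max = arccos|n̂_z| ≈ 67.7°.
Check via Clairaut: cos φ_max = |cos φ₁| · sin C = cos(52.5°)·sin(38.5°) ≈ 0.379, again giving ≈ 67.7°.

≈ 68°N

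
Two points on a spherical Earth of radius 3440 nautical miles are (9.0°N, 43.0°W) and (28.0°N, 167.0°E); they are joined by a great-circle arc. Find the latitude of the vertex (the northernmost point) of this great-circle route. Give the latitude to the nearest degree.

≈ 53°N

The great circle lies in the plane with unit normal n̂ = (p₁ × p₂)/|p₁ × p₂|.
Here n̂_z ≈ -0.596; the vertex latitude is φ_max = arccos|n̂_z| ≈ 53.4°.
Check via Clairaut: cos φ_max = |cos φ₁| · sin C = cos(9.0°)·sin(37.1°) ≈ 0.596, again giving ≈ 53.4°.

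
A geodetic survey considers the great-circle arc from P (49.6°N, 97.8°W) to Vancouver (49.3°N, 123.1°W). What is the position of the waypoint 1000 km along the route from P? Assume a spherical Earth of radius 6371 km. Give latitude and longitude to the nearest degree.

≈ (50°N, 112°W)

The haversine formula gives a central angle δ ≈ 0.286 rad (16.4°) between the endpoints. The total great-circle distance is δ·R ≈ 0.286 × 6371 ≈ 1821 km, so the target fraction is f = 1000/1821 ≈ 0.549.
Interpolate at f ≈ 0.549 with slerp weights a = sin((1−f)δ)/sin δ ≈ 0.456, b = sin(fδ)/sin δ ≈ 0.555.
p = a·p₁ + b·p₂ ≈ (-0.238, -0.596, 0.767); φ = arcsin(p_z) ≈ 50.12°, λ = atan2(p_y, p_x) ≈ -111.75°.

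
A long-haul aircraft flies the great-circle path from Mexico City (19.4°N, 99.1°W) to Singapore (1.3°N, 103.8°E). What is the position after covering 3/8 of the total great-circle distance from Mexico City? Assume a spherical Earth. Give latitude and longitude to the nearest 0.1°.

≈ (43.6°N, 160.3°W)

The haversine formula gives a central angle δ ≈ 2.608 rad (149.4°) between the endpoints.
Interpolate at f = 3/8 with slerp weights a = sin((1−f)δ)/sin δ ≈ 1.964, b = sin(fδ)/sin δ ≈ 1.631.
p = a·p₁ + b·p₂ ≈ (-0.682, -0.245, 0.689); φ = arcsin(p_z) ≈ 43.57°, λ = atan2(p_y, p_x) ≈ -160.26°.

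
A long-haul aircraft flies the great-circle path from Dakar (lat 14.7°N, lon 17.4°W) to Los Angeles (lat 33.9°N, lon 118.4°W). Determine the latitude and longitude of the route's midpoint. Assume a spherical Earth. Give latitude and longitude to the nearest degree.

≈ lat 35°N, lon 63°W

Convert each endpoint to a unit vector on the sphere (x = cos φ cos λ, y = cos φ sin λ, z = sin φ).
The central angle between the endpoints is δ = arccos(p₁·p₂) ≈ 1.582 rad (90.7°).
Interpolate at f = 1/2 with slerp weights a = sin((1−f)δ)/sin δ ≈ 0.711, b = sin(fδ)/sin δ ≈ 0.711.
p = a·p₁ + b·p₂ ≈ (0.376, -0.725, 0.577); φ = arcsin(p_z) ≈ 35.25°, λ = atan2(p_y, p_x) ≈ -62.61°.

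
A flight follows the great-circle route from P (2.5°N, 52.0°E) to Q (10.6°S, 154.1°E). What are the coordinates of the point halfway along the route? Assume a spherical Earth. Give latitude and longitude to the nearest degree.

Convert each endpoint to a unit vector on the sphere (x = cos φ cos λ, y = cos φ sin λ, z = sin φ).
The central angle between the endpoints is δ = arccos(p₁·p₂) ≈ 1.786 rad (102.3°).
Interpolate at f = 1/2 with slerp weights a = sin((1−f)δ)/sin δ ≈ 0.798, b = sin(fδ)/sin δ ≈ 0.798.
p = a·p₁ + b·p₂ ≈ (-0.215, 0.970, -0.112); φ = arcsin(p_z) ≈ -6.43°, λ = atan2(p_y, p_x) ≈ 102.47°.

≈ (6°S, 102°E)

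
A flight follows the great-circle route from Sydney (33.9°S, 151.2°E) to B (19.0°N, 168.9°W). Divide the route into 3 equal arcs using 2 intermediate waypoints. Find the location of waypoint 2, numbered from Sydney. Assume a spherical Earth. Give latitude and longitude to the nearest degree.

Write both endpoints as unit vectors p₁, p₂ with components (cos φ cos λ, cos φ sin λ, sin φ).
The central angle between the endpoints is δ = arccos(p₁·p₂) ≈ 1.137 rad (65.1°).
Interpolate at f = 2/3 with slerp weights a = sin((1−f)δ)/sin δ ≈ 0.408, b = sin(fδ)/sin δ ≈ 0.758.
p = a·p₁ + b·p₂ ≈ (-0.999, 0.025, 0.019); φ = arcsin(p_z) ≈ 1.10°, λ = atan2(p_y, p_x) ≈ 178.56°.

≈ (1°N, 179°E)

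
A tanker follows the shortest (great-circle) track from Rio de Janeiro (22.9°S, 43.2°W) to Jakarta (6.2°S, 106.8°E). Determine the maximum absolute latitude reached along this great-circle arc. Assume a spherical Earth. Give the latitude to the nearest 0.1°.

≈ 46.1°S

The great circle lies in the plane with unit normal n̂ = (p₁ × p₂)/|p₁ × p₂|.
Here n̂_z ≈ +0.694; the vertex latitude is φ_max = arccos|n̂_z| ≈ 46.1°.
Check via Clairaut: cos φ_max = |cos φ₁| · sin C = cos(22.9°)·sin(131.2°) ≈ 0.694, again giving ≈ 46.1°.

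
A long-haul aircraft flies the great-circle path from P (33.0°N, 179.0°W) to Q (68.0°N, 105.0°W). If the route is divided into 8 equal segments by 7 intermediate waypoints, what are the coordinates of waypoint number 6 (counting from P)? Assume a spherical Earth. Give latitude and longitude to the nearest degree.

≈ (64°N, 137°W)

From cos δ = sin φ₁ sin φ₂ + cos φ₁ cos φ₂ cos Δλ, the central angle is δ ≈ 0.938 rad (53.7°).
Interpolate at f = 6/8 with slerp weights a = sin((1−f)δ)/sin δ ≈ 0.288, b = sin(fδ)/sin δ ≈ 0.802.
p = a·p₁ + b·p₂ ≈ (-0.319, -0.294, 0.901); φ = arcsin(p_z) ≈ 64.25°, λ = atan2(p_y, p_x) ≈ -137.32°.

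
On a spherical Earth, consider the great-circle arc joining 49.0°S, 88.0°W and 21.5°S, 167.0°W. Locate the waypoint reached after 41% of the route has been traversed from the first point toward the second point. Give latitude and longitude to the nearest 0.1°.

≈ 44.8°S, 128.1°W

From cos δ = sin φ₁ sin φ₂ + cos φ₁ cos φ₂ cos Δλ, the central angle is δ ≈ 1.167 rad (66.9°).
Interpolate at f = 0.41 with slerp weights a = sin((1−f)δ)/sin δ ≈ 0.691, b = sin(fδ)/sin δ ≈ 0.501.
p = a·p₁ + b·p₂ ≈ (-0.438, -0.558, -0.705); φ = arcsin(p_z) ≈ -44.83°, λ = atan2(p_y, p_x) ≈ -128.14°.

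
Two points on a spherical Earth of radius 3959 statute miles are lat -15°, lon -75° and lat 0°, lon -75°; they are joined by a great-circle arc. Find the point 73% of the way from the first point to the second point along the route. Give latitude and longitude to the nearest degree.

≈ lat -4°, lon -75°

Convert each endpoint to a unit vector on the sphere (x = cos φ cos λ, y = cos φ sin λ, z = sin φ).
The central angle between the endpoints is δ = arccos(p₁·p₂) ≈ 0.262 rad (15.0°).
Interpolate at f = 0.73 with slerp weights a = sin((1−f)δ)/sin δ ≈ 0.273, b = sin(fδ)/sin δ ≈ 0.734.
p = a·p₁ + b·p₂ ≈ (0.258, -0.964, -0.071); φ = arcsin(p_z) ≈ -4.05°, λ = atan2(p_y, p_x) ≈ -75.00°.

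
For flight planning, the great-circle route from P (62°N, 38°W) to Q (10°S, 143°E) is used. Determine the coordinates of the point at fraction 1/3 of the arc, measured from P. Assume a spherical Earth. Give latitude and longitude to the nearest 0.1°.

The haversine formula gives a central angle δ ≈ 2.234 rad (128.0°) between the endpoints.
Interpolate at f = 1/3 with slerp weights a = sin((1−f)δ)/sin δ ≈ 1.265, b = sin(fδ)/sin δ ≈ 0.860.
p = a·p₁ + b·p₂ ≈ (-0.208, 0.144, 0.967); φ = arcsin(p_z) ≈ 75.32°, λ = atan2(p_y, p_x) ≈ 145.34°.

≈ (75.3°N, 145.3°E)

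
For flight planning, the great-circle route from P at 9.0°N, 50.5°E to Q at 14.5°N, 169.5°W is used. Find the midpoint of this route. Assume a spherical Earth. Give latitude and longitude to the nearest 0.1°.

≈ 31.3°N, 118.9°E

Convert each endpoint to a unit vector on the sphere (x = cos φ cos λ, y = cos φ sin λ, z = sin φ).
The central angle between the endpoints is δ = arccos(p₁·p₂) ≈ 2.337 rad (133.9°).
Interpolate at f = 1/2 with slerp weights a = sin((1−f)δ)/sin δ ≈ 1.277, b = sin(fδ)/sin δ ≈ 1.277.
p = a·p₁ + b·p₂ ≈ (-0.413, 0.748, 0.519); φ = arcsin(p_z) ≈ 31.30°, λ = atan2(p_y, p_x) ≈ 118.93°.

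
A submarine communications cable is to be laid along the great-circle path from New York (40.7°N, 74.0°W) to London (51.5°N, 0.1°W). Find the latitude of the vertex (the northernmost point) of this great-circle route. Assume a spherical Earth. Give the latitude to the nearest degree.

The great circle lies in the plane with unit normal n̂ = (p₁ × p₂)/|p₁ × p₂|.
Here n̂_z ≈ +0.591; the vertex latitude is φ_max = arccos|n̂_z| ≈ 53.8°.
Check via Clairaut: cos φ_max = |cos φ₁| · sin C = cos(40.7°)·sin(51.2°) ≈ 0.591, again giving ≈ 53.8°.

≈ 54°N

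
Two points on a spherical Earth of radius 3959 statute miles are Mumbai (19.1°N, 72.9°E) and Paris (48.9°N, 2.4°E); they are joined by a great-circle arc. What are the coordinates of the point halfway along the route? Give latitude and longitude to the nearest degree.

Write both endpoints as unit vectors p₁, p₂ with components (cos φ cos λ, cos φ sin λ, sin φ).
The central angle between the endpoints is δ = arccos(p₁·p₂) ≈ 1.100 rad (63.0°).
Interpolate at f = 1/2 with slerp weights a = sin((1−f)δ)/sin δ ≈ 0.586, b = sin(fδ)/sin δ ≈ 0.586.
p = a·p₁ + b·p₂ ≈ (0.548, 0.546, 0.634); φ = arcsin(p_z) ≈ 39.33°, λ = atan2(p_y, p_x) ≈ 44.88°.

≈ (39°N, 45°E)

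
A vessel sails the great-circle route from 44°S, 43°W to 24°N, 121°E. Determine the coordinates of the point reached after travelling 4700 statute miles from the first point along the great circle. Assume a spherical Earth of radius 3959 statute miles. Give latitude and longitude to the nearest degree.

≈ 51°S, 69°E

Convert each endpoint to a unit vector on the sphere (x = cos φ cos λ, y = cos φ sin λ, z = sin φ).
The central angle between the endpoints is δ = arccos(p₁·p₂) ≈ 2.724 rad (156.1°). The total great-circle distance is δ·R ≈ 2.724 × 3959 ≈ 10786 mi, so the target fraction is f = 4700/10786 ≈ 0.436.
Interpolate at f ≈ 0.436 with slerp weights a = sin((1−f)δ)/sin δ ≈ 2.467, b = sin(fδ)/sin δ ≈ 2.289.
p = a·p₁ + b·p₂ ≈ (0.221, 0.582, -0.783); φ = arcsin(p_z) ≈ -51.50°, λ = atan2(p_y, p_x) ≈ 69.22°.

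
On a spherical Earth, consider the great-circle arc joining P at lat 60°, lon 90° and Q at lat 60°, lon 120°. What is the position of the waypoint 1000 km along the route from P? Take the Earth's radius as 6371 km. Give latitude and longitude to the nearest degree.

≈ lat 61°, lon 108°

The haversine formula gives a central angle δ ≈ 0.260 rad (14.9°) between the endpoints. The total great-circle distance is δ·R ≈ 0.260 × 6371 ≈ 1654 km, so the target fraction is f = 1000/1654 ≈ 0.605.
Interpolate at f ≈ 0.605 with slerp weights a = sin((1−f)δ)/sin δ ≈ 0.399, b = sin(fδ)/sin δ ≈ 0.609.
p = a·p₁ + b·p₂ ≈ (-0.152, 0.463, 0.873); φ = arcsin(p_z) ≈ 60.81°, λ = atan2(p_y, p_x) ≈ 108.20°.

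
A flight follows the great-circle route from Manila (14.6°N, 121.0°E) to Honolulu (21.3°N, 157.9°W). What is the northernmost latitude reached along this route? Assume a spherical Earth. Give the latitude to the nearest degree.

The great circle lies in the plane with unit normal n̂ = (p₁ × p₂)/|p₁ × p₂|.
Here n̂_z ≈ +0.916; the vertex latitude is φ_max = arccos|n̂_z| ≈ 23.7°.
Check via Clairaut: cos φ_max = |cos φ₁| · sin C = cos(14.6°)·sin(71.1°) ≈ 0.916, again giving ≈ 23.7°.

≈ 24°N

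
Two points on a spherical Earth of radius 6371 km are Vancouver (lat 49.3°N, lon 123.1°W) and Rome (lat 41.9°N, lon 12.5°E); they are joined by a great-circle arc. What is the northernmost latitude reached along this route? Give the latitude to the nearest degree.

The great circle lies in the plane with unit normal n̂ = (p₁ × p₂)/|p₁ × p₂|.
Here n̂_z ≈ +0.344; the vertex latitude is φ_max = arccos|n̂_z| ≈ 69.9°.

≈ 70°N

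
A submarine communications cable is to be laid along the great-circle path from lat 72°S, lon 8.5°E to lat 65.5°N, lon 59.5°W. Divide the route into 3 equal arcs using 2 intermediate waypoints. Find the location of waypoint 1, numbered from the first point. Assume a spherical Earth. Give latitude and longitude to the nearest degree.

≈ lat 27°S, lon 26°W

The haversine formula gives a central angle δ ≈ 2.528 rad (144.8°) between the endpoints.
Interpolate at f = 1/3 with slerp weights a = sin((1−f)δ)/sin δ ≈ 1.725, b = sin(fδ)/sin δ ≈ 1.296.
p = a·p₁ + b·p₂ ≈ (0.800, -0.384, -0.461); φ = arcsin(p_z) ≈ -27.47°, λ = atan2(p_y, p_x) ≈ -25.66°.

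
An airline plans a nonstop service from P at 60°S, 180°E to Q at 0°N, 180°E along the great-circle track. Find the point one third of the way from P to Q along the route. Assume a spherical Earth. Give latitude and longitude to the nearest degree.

Write both endpoints as unit vectors p₁, p₂ with components (cos φ cos λ, cos φ sin λ, sin φ).
The central angle between the endpoints is δ = arccos(p₁·p₂) ≈ 1.047 rad (60.0°).
Interpolate at f = 1/3 with slerp weights a = sin((1−f)δ)/sin δ ≈ 0.742, b = sin(fδ)/sin δ ≈ 0.395.
p = a·p₁ + b·p₂ ≈ (-0.766, 0.000, -0.643); φ = arcsin(p_z) ≈ -40.00°, λ = atan2(p_y, p_x) ≈ 180.00°.

≈ 40°S, 180°E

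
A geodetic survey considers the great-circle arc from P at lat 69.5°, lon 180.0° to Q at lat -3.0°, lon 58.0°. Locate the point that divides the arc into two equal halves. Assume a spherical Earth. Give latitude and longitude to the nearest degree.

≈ lat 46°, lon 78°

Write both endpoints as unit vectors p₁, p₂ with components (cos φ cos λ, cos φ sin λ, sin φ).
The central angle between the endpoints is δ = arccos(p₁·p₂) ≈ 1.807 rad (103.6°).
Interpolate at f = 1/2 with slerp weights a = sin((1−f)δ)/sin δ ≈ 0.808, b = sin(fδ)/sin δ ≈ 0.808.
p = a·p₁ + b·p₂ ≈ (0.145, 0.684, 0.715); φ = arcsin(p_z) ≈ 45.61°, λ = atan2(p_y, p_x) ≈ 78.07°.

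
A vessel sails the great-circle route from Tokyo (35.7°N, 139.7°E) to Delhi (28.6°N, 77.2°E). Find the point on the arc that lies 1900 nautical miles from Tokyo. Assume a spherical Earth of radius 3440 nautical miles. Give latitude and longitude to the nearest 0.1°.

Write both endpoints as unit vectors p₁, p₂ with components (cos φ cos λ, cos φ sin λ, sin φ).
The central angle between the endpoints is δ = arccos(p₁·p₂) ≈ 0.917 rad (52.5°). The total great-circle distance is δ·R ≈ 0.917 × 3440 ≈ 3153 nmi, so the target fraction is f = 1900/3153 ≈ 0.603.
Interpolate at f ≈ 0.603 with slerp weights a = sin((1−f)δ)/sin δ ≈ 0.449, b = sin(fδ)/sin δ ≈ 0.661.
p = a·p₁ + b·p₂ ≈ (-0.149, 0.802, 0.578); φ = arcsin(p_z) ≈ 35.34°, λ = atan2(p_y, p_x) ≈ 100.56°.

≈ (35.3°N, 100.6°E)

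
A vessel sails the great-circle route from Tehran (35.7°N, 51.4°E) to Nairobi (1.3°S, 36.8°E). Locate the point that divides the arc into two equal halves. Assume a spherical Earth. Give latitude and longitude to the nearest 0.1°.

≈ (17.3°N, 43.3°E)

Write both endpoints as unit vectors p₁, p₂ with components (cos φ cos λ, cos φ sin λ, sin φ).
The central angle between the endpoints is δ = arccos(p₁·p₂) ≈ 0.688 rad (39.4°).
Interpolate at f = 1/2 with slerp weights a = sin((1−f)δ)/sin δ ≈ 0.531, b = sin(fδ)/sin δ ≈ 0.531.
p = a·p₁ + b·p₂ ≈ (0.694, 0.655, 0.298); φ = arcsin(p_z) ≈ 17.33°, λ = atan2(p_y, p_x) ≈ 43.34°.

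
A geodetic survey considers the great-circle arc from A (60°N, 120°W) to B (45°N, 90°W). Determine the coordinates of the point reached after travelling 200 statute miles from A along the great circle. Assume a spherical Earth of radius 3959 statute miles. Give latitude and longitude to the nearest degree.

Write both endpoints as unit vectors p₁, p₂ with components (cos φ cos λ, cos φ sin λ, sin φ).
The central angle between the endpoints is δ = arccos(p₁·p₂) ≈ 0.406 rad (23.3°). The total great-circle distance is δ·R ≈ 0.406 × 3959 ≈ 1609 mi, so the target fraction is f = 200/1609 ≈ 0.124.
Interpolate at f ≈ 0.124 with slerp weights a = sin((1−f)δ)/sin δ ≈ 0.881, b = sin(fδ)/sin δ ≈ 0.128.
p = a·p₁ + b·p₂ ≈ (-0.220, -0.472, 0.854); φ = arcsin(p_z) ≈ 58.61°, λ = atan2(p_y, p_x) ≈ -115.03°.

≈ (59°N, 115°W)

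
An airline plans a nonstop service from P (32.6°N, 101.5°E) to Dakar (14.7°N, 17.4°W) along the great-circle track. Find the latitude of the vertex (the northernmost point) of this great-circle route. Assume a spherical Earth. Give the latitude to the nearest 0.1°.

The great circle lies in the plane with unit normal n̂ = (p₁ × p₂)/|p₁ × p₂|.
Here n̂_z ≈ -0.738; the vertex latitude is φ_max = arccos|n̂_z| ≈ 42.4°.

≈ 42.4°N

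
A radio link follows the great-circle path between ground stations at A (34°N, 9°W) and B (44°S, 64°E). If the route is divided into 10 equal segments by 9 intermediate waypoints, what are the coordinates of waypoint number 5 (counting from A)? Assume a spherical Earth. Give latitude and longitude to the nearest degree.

≈ (6°S, 24°E)

Write both endpoints as unit vectors p₁, p₂ with components (cos φ cos λ, cos φ sin λ, sin φ).
The central angle between the endpoints is δ = arccos(p₁·p₂) ≈ 1.787 rad (102.4°).
Interpolate at f = 5/10 with slerp weights a = sin((1−f)δ)/sin δ ≈ 0.798, b = sin(fδ)/sin δ ≈ 0.798.
p = a·p₁ + b·p₂ ≈ (0.905, 0.412, -0.108); φ = arcsin(p_z) ≈ -6.20°, λ = atan2(p_y, p_x) ≈ 24.50°.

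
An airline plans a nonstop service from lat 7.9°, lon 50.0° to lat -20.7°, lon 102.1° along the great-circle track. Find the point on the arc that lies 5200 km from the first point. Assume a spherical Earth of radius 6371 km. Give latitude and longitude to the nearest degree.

Convert each endpoint to a unit vector on the sphere (x = cos φ cos λ, y = cos φ sin λ, z = sin φ).
The central angle between the endpoints is δ = arccos(p₁·p₂) ≈ 1.023 rad (58.6°). The total great-circle distance is δ·R ≈ 1.023 × 6371 ≈ 6519 km, so the target fraction is f = 5200/6519 ≈ 0.798.
Interpolate at f ≈ 0.798 with slerp weights a = sin((1−f)δ)/sin δ ≈ 0.241, b = sin(fδ)/sin δ ≈ 0.853.
p = a·p₁ + b·p₂ ≈ (-0.014, 0.963, -0.269); φ = arcsin(p_z) ≈ -15.58°, λ = atan2(p_y, p_x) ≈ 90.83°.

≈ lat -16°, lon 91°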